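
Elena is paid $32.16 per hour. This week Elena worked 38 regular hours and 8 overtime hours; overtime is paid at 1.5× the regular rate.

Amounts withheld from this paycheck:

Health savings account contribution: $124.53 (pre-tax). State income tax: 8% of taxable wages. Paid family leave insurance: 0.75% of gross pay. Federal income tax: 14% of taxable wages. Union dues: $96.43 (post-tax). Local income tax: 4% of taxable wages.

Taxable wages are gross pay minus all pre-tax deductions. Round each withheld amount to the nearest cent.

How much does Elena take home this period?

Regular pay: 38 × $32.16 = $1,222.08
Overtime pay: 8 × $32.16 × 1.5 = $385.92
Gross pay = $1,222.08 + $385.92 = $1,608.00
Health savings account contribution: $124.53
Taxable wages = $1,608.00 − $124.53 = $1,483.47
Federal income tax: $1,483.47 × 0.14 = $207.69
Local income tax: $1,483.47 × 0.04 = $59.34
State income tax: $1,483.47 × 0.08 = $118.68
Paid family leave insurance: $1,608.00 × 0.0075 = $12.06
Union dues: $96.43
Total deductions = $124.53 + $207.69 + $59.34 + $118.68 + $12.06 + $96.43 = $618.73
Net pay = $1,608.00 − $618.73 = $989.27

$989.27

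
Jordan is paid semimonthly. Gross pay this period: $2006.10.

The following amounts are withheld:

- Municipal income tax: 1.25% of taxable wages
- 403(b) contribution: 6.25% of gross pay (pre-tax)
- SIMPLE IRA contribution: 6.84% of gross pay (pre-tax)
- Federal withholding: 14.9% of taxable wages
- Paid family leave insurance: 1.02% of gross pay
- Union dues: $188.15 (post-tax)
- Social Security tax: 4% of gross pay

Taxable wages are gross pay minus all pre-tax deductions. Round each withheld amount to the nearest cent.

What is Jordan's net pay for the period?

$1173.08

SIMPLE IRA contribution: $2006.10 × 0.0684 = $137.22
403(b) contribution: $2006.10 × 0.0625 = $125.38
Pre-tax total = $137.22 + $125.38 = $262.60
Taxable wages = $2006.10 − $262.60 = $1743.50
Federal withholding: $1743.50 × 0.149 = $259.78
Municipal income tax: $1743.50 × 0.0125 = $21.79
Social Security tax: $2006.10 × 0.04 = $80.24
Paid family leave insurance: $2006.10 × 0.0102 = $20.46
Union dues: $188.15
Total deductions = $137.22 + $125.38 + $259.78 + $21.79 + $80.24 + $20.46 + $188.15 = $833.02
Net pay = $2006.10 − $833.02 = $1173.08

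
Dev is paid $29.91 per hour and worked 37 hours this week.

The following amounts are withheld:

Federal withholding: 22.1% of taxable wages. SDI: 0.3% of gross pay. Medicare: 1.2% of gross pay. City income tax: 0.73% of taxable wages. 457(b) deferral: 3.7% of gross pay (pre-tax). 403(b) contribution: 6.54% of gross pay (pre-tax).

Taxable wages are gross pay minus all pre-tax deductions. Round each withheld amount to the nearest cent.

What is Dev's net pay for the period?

$749.96

Gross pay: 37 × $29.91 = $1,106.67
457(b) deferral: $1,106.67 × 0.037 = $40.95
403(b) contribution: $1,106.67 × 0.0654 = $72.38
Pre-tax total = $40.95 + $72.38 = $113.33
Taxable wages = $1,106.67 − $113.33 = $993.34
City income tax: $993.34 × 0.0073 = $7.25
Federal withholding: $993.34 × 0.221 = $219.53
SDI: $1,106.67 × 0.003 = $3.32
Medicare: $1,106.67 × 0.012 = $13.28
Total deductions = $40.95 + $72.38 + $7.25 + $219.53 + $3.32 + $13.28 = $356.71
Net pay = $1,106.67 − $356.71 = $749.96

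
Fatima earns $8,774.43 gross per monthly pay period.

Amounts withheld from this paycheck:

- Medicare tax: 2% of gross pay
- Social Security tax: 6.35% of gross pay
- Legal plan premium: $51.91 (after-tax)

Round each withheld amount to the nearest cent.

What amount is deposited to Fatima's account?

$7,989.85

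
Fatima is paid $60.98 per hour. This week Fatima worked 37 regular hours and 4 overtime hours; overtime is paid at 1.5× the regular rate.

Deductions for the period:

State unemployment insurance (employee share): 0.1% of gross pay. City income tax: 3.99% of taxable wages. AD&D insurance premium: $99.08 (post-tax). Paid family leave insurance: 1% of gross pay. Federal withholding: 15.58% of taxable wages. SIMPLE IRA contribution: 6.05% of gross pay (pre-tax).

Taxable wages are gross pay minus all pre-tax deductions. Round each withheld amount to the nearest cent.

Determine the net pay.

Regular pay: 37 × $60.98 = $2256.26
Overtime pay: 4 × $60.98 × 1.5 = $365.88
Gross pay = $2256.26 + $365.88 = $2622.14
SIMPLE IRA contribution: $2622.14 × 0.0605 = $158.64
Taxable wages = $2622.14 − $158.64 = $2463.50
City income tax: $2463.50 × 0.0399 = $98.29
Federal withholding: $2463.50 × 0.1558 = $383.81
State unemployment insurance (employee share): $2622.14 × 0.001 = $2.62
Paid family leave insurance: $2622.14 × 0.01 = $26.22
AD&D insurance premium: $99.08
Total deductions = $158.64 + $98.29 + $383.81 + $2.62 + $26.22 + $99.08 = $768.66
Net pay = $2622.14 − $768.66 = $1853.48

$1853.48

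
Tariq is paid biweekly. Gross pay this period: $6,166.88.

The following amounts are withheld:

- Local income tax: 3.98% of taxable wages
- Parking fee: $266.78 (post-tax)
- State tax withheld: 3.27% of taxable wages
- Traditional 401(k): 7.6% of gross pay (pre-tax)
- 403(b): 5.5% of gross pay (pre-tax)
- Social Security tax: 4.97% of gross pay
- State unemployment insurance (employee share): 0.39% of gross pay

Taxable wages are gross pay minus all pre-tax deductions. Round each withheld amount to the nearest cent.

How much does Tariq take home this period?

Traditional 401(k): $6,166.88 × 0.076 = $468.68
403(b): $6,166.88 × 0.055 = $339.18
Pre-tax total = $468.68 + $339.18 = $807.86
Taxable wages = $6,166.88 − $807.86 = $5,359.02
Local income tax: $5,359.02 × 0.0398 = $213.29
State tax withheld: $5,359.02 × 0.0327 = $175.24
State unemployment insurance (employee share): $6,166.88 × 0.0039 = $24.05
Social Security tax: $6,166.88 × 0.0497 = $306.49
Parking fee: $266.78
Total deductions = $468.68 + $339.18 + $213.29 + $175.24 + $24.05 + $306.49 + $266.78 = $1,793.71
Net pay = $6,166.88 − $1,793.71 = $4,373.17

$4,373.17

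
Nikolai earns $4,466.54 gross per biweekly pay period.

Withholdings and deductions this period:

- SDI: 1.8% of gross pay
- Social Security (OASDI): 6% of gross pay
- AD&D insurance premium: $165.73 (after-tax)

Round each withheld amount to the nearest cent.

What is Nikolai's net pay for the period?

$3,952.42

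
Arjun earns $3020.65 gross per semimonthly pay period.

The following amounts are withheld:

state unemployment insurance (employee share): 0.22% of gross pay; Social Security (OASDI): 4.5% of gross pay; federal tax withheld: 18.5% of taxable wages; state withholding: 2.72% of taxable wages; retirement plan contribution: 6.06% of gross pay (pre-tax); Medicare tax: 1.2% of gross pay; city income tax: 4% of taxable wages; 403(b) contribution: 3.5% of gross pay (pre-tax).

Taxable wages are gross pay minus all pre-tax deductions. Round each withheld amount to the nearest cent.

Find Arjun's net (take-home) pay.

$1864.06

Retirement plan contribution: $3020.65 × 0.0606 = $183.05
403(b) contribution: $3020.65 × 0.035 = $105.72
Pre-tax total = $183.05 + $105.72 = $288.77
Taxable wages = $3020.65 − $288.77 = $2731.88
State withholding: $2731.88 × 0.0272 = $74.31
Federal tax withheld: $2731.88 × 0.185 = $505.40
City income tax: $2731.88 × 0.04 = $109.28
Medicare tax: $3020.65 × 0.012 = $36.25
Social Security (OASDI): $3020.65 × 0.045 = $135.93
State unemployment insurance (employee share): $3020.65 × 0.0022 = $6.65
Total deductions = $183.05 + $105.72 + $74.31 + $505.40 + $109.28 + $36.25 + $135.93 + $6.65 = $1156.59
Net pay = $3020.65 − $1156.59 = $1864.06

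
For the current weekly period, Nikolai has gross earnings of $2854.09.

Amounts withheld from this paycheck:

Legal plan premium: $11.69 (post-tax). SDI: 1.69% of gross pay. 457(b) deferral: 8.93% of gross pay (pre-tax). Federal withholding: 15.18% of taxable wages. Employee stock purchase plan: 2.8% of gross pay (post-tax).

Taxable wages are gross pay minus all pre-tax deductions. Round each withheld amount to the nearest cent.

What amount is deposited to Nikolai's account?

457(b) deferral: $2854.09 × 0.0893 = $254.87
Taxable wages = $2854.09 − $254.87 = $2599.22
Federal withholding: $2599.22 × 0.1518 = $394.56
SDI: $2854.09 × 0.0169 = $48.23
Legal plan premium: $11.69
Employee stock purchase plan: $2854.09 × 0.028 = $79.91
Total deductions = $254.87 + $394.56 + $48.23 + $11.69 + $79.91 = $789.26
Net pay = $2854.09 − $789.26 = $2064.83

$2064.83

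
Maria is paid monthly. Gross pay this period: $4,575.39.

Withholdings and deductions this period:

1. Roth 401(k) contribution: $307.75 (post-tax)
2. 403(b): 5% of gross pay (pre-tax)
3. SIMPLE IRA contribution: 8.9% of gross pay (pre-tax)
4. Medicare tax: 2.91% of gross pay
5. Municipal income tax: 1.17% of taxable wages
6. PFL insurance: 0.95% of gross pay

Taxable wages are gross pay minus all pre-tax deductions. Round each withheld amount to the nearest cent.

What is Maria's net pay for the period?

SIMPLE IRA contribution: $4,575.39 × 0.089 = $407.21
403(b): $4,575.39 × 0.05 = $228.77
Pre-tax total = $407.21 + $228.77 = $635.98
Taxable wages = $4,575.39 − $635.98 = $3,939.41
Municipal income tax: $3,939.41 × 0.0117 = $46.09
PFL insurance: $4,575.39 × 0.0095 = $43.47
Medicare tax: $4,575.39 × 0.0291 = $133.14
Roth 401(k) contribution: $307.75
Total deductions = $407.21 + $228.77 + $46.09 + $43.47 + $133.14 + $307.75 = $1,166.43
Net pay = $4,575.39 − $1,166.43 = $3,408.96

$3,408.96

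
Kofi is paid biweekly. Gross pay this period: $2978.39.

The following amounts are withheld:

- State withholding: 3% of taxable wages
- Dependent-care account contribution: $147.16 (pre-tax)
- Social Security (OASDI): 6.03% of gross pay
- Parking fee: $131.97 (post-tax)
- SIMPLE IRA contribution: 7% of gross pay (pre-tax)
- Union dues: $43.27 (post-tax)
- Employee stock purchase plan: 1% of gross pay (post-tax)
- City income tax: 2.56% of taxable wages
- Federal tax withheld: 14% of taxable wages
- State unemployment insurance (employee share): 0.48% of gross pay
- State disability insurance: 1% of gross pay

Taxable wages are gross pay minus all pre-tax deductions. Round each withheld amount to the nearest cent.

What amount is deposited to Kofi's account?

$1681.04

SIMPLE IRA contribution: $2978.39 × 0.07 = $208.49
Dependent-care account contribution: $147.16
Pre-tax total = $208.49 + $147.16 = $355.65
Taxable wages = $2978.39 − $355.65 = $2622.74
State withholding: $2622.74 × 0.03 = $78.68
City income tax: $2622.74 × 0.0256 = $67.14
Federal tax withheld: $2622.74 × 0.14 = $367.18
State unemployment insurance (employee share): $2978.39 × 0.0048 = $14.30
Social Security (OASDI): $2978.39 × 0.0603 = $179.60
State disability insurance: $2978.39 × 0.01 = $29.78
Union dues: $43.27
Employee stock purchase plan: $2978.39 × 0.01 = $29.78
Parking fee: $131.97
Total deductions = $208.49 + $147.16 + $78.68 + $67.14 + $367.18 + $14.30 + $179.60 + $29.78 + $43.27 + $29.78 + $131.97 = $1297.35
Net pay = $2978.39 − $1297.35 = $1681.04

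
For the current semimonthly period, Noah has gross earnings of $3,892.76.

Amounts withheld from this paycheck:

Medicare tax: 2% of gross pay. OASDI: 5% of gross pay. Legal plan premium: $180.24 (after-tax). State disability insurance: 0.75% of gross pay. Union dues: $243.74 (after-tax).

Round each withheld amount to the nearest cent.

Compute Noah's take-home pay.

$3,167.08

State disability insurance: $3,892.76 × 0.0075 = $29.20
OASDI: $3,892.76 × 0.05 = $194.64
Medicare tax: $3,892.76 × 0.02 = $77.86
Legal plan premium: $180.24
Union dues: $243.74
Total deductions = $29.20 + $194.64 + $77.86 + $180.24 + $243.74 = $725.68
Net pay = $3,892.76 − $725.68 = $3,167.08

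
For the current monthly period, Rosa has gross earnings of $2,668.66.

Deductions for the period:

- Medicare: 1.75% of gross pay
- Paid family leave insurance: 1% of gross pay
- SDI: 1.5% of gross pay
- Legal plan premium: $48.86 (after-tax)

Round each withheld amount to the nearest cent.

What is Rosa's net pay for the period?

Paid family leave insurance: $2,668.66 × 0.01 = $26.69
SDI: $2,668.66 × 0.015 = $40.03
Medicare: $2,668.66 × 0.0175 = $46.70
Legal plan premium: $48.86
Total deductions = $26.69 + $40.03 + $46.70 + $48.86 = $162.28
Net pay = $2,668.66 − $162.28 = $2,506.38

$2,506.38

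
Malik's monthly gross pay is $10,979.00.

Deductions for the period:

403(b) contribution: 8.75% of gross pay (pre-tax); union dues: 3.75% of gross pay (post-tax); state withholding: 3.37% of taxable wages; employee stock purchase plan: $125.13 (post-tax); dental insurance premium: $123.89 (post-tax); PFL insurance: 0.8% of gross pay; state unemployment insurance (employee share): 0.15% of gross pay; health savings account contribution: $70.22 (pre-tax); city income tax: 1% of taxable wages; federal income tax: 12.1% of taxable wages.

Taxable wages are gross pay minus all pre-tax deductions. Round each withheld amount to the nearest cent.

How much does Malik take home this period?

Health savings account contribution: $70.22
403(b) contribution: $10,979.00 × 0.0875 = $960.66
Pre-tax total = $70.22 + $960.66 = $1,030.88
Taxable wages = $10,979.00 − $1,030.88 = $9,948.12
City income tax: $9,948.12 × 0.01 = $99.48
State withholding: $9,948.12 × 0.0337 = $335.25
Federal income tax: $9,948.12 × 0.121 = $1,203.72
State unemployment insurance (employee share): $10,979.00 × 0.0015 = $16.47
PFL insurance: $10,979.00 × 0.008 = $87.83
Union dues: $10,979.00 × 0.0375 = $411.71
Dental insurance premium: $123.89
Employee stock purchase plan: $125.13
Total deductions = $70.22 + $960.66 + $99.48 + $335.25 + $1,203.72 + $16.47 + $87.83 + $411.71 + $123.89 + $125.13 = $3,434.36
Net pay = $10,979.00 − $3,434.36 = $7,544.64

$7,544.64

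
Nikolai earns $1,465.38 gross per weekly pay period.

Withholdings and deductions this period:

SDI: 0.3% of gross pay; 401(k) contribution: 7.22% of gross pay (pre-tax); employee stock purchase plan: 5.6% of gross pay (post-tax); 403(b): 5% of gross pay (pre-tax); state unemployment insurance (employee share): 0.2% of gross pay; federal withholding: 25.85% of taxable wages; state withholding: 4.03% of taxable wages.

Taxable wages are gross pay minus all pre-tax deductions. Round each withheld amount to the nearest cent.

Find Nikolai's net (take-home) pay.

$812.57

401(k) contribution: $1,465.38 × 0.0722 = $105.80
403(b): $1,465.38 × 0.05 = $73.27
Pre-tax total = $105.80 + $73.27 = $179.07
Taxable wages = $1,465.38 − $179.07 = $1,286.31
State withholding: $1,286.31 × 0.0403 = $51.84
Federal withholding: $1,286.31 × 0.2585 = $332.51
State unemployment insurance (employee share): $1,465.38 × 0.002 = $2.93
SDI: $1,465.38 × 0.003 = $4.40
Employee stock purchase plan: $1,465.38 × 0.056 = $82.06
Total deductions = $105.80 + $73.27 + $51.84 + $332.51 + $2.93 + $4.40 + $82.06 = $652.81
Net pay = $1,465.38 − $652.81 = $812.57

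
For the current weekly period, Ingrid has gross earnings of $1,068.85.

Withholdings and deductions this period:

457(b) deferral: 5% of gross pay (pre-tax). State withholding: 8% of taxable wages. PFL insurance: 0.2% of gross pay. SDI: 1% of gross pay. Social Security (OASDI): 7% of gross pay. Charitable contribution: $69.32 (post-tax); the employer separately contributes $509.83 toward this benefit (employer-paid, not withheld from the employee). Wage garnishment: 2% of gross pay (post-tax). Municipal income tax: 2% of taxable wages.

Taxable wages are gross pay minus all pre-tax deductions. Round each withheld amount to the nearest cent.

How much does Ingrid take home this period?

$735.52

457(b) deferral: $1,068.85 × 0.05 = $53.44
Taxable wages = $1,068.85 − $53.44 = $1,015.41
Municipal income tax: $1,015.41 × 0.02 = $20.31
State withholding: $1,015.41 × 0.08 = $81.23
PFL insurance: $1,068.85 × 0.002 = $2.14
SDI: $1,068.85 × 0.01 = $10.69
Social Security (OASDI): $1,068.85 × 0.07 = $74.82
Wage garnishment: $1,068.85 × 0.02 = $21.38
Charitable contribution: $69.32
(Employer's $509.83 toward charitable contribution is not withheld from the employee.)
Total deductions = $53.44 + $20.31 + $81.23 + $2.14 + $10.69 + $74.82 + $21.38 + $69.32 = $333.33
Net pay = $1,068.85 − $333.33 = $735.52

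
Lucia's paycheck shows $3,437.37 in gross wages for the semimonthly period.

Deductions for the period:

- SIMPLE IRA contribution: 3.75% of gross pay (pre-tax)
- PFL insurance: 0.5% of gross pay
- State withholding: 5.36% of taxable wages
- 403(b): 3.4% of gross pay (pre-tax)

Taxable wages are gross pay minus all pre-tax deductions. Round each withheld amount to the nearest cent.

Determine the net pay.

SIMPLE IRA contribution: $3,437.37 × 0.0375 = $128.90
403(b): $3,437.37 × 0.034 = $116.87
Pre-tax total = $128.90 + $116.87 = $245.77
Taxable wages = $3,437.37 − $245.77 = $3,191.60
State withholding: $3,191.60 × 0.0536 = $171.07
PFL insurance: $3,437.37 × 0.005 = $17.19
Total deductions = $128.90 + $116.87 + $171.07 + $17.19 = $434.03
Net pay = $3,437.37 − $434.03 = $3,003.34

$3,003.34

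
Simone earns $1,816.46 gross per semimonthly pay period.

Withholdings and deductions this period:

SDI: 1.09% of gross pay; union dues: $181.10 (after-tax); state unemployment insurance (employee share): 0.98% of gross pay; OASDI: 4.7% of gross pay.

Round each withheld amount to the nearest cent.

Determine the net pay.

OASDI: $1,816.46 × 0.047 = $85.37
State unemployment insurance (employee share): $1,816.46 × 0.0098 = $17.80
SDI: $1,816.46 × 0.0109 = $19.80
Union dues: $181.10
Total deductions = $85.37 + $17.80 + $19.80 + $181.10 = $304.07
Net pay = $1,816.46 − $304.07 = $1,512.39

$1,512.39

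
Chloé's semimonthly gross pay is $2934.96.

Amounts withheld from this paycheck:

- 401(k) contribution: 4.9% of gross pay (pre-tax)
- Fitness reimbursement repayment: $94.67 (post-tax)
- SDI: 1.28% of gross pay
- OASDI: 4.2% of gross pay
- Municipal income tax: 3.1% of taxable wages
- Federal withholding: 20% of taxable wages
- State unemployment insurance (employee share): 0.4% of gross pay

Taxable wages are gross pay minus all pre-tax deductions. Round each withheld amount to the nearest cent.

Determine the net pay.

$1879.14

401(k) contribution: $2934.96 × 0.049 = $143.81
Taxable wages = $2934.96 − $143.81 = $2791.15
Municipal income tax: $2791.15 × 0.031 = $86.53
Federal withholding: $2791.15 × 0.2 = $558.23
SDI: $2934.96 × 0.0128 = $37.57
OASDI: $2934.96 × 0.042 = $123.27
State unemployment insurance (employee share): $2934.96 × 0.004 = $11.74
Fitness reimbursement repayment: $94.67
Total deductions = $143.81 + $86.53 + $558.23 + $37.57 + $123.27 + $11.74 + $94.67 = $1055.82
Net pay = $2934.96 − $1055.82 = $1879.14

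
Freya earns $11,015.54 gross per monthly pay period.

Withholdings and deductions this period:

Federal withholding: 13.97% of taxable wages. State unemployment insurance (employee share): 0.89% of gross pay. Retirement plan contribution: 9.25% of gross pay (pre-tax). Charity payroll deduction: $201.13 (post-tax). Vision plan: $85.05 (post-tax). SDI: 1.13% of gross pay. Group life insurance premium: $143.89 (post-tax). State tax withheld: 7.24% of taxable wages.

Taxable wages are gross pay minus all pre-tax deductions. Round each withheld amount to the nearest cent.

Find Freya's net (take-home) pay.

Retirement plan contribution: $11,015.54 × 0.0925 = $1,018.94
Taxable wages = $11,015.54 − $1,018.94 = $9,996.60
State tax withheld: $9,996.60 × 0.0724 = $723.75
Federal withholding: $9,996.60 × 0.1397 = $1,396.53
State unemployment insurance (employee share): $11,015.54 × 0.0089 = $98.04
SDI: $11,015.54 × 0.0113 = $124.48
Vision plan: $85.05
Group life insurance premium: $143.89
Charity payroll deduction: $201.13
Total deductions = $1,018.94 + $723.75 + $1,396.53 + $98.04 + $124.48 + $85.05 + $143.89 + $201.13 = $3,791.81
Net pay = $11,015.54 − $3,791.81 = $7,223.73

$7,223.73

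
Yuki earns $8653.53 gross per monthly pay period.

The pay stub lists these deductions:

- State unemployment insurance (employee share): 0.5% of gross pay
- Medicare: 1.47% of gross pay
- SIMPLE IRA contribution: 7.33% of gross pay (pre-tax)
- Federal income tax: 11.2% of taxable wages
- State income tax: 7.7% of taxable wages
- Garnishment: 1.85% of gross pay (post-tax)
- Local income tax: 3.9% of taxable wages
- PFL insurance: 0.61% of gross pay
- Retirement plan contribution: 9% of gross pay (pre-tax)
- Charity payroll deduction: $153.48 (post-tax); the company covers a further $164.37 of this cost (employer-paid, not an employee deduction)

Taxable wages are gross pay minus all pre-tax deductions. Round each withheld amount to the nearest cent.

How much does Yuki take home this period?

SIMPLE IRA contribution: $8653.53 × 0.0733 = $634.30
Retirement plan contribution: $8653.53 × 0.09 = $778.82
Pre-tax total = $634.30 + $778.82 = $1413.12
Taxable wages = $8653.53 − $1413.12 = $7240.41
State income tax: $7240.41 × 0.077 = $557.51
Local income tax: $7240.41 × 0.039 = $282.38
Federal income tax: $7240.41 × 0.112 = $810.93
PFL insurance: $8653.53 × 0.0061 = $52.79
State unemployment insurance (employee share): $8653.53 × 0.005 = $43.27
Medicare: $8653.53 × 0.0147 = $127.21
Garnishment: $8653.53 × 0.0185 = $160.09
Charity payroll deduction: $153.48
(Employer's $164.37 toward charity payroll deduction is not withheld from the employee.)
Total deductions = $634.30 + $778.82 + $557.51 + $282.38 + $810.93 + $52.79 + $43.27 + $127.21 + $160.09 + $153.48 = $3600.78
Net pay = $8653.53 − $3600.78 = $5052.75

$5052.75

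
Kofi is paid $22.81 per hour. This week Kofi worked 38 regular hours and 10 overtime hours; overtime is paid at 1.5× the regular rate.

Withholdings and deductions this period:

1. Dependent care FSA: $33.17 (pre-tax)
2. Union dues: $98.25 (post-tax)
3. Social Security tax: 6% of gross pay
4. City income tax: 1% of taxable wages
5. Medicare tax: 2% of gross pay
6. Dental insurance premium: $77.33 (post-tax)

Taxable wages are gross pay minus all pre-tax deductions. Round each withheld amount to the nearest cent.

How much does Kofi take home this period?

$891.70

Regular pay: 38 × $22.81 = $866.78
Overtime pay: 10 × $22.81 × 1.5 = $342.15
Gross pay = $866.78 + $342.15 = $1,208.93
Dependent care FSA: $33.17
Taxable wages = $1,208.93 − $33.17 = $1,175.76
City income tax: $1,175.76 × 0.01 = $11.76
Social Security tax: $1,208.93 × 0.06 = $72.54
Medicare tax: $1,208.93 × 0.02 = $24.18
Dental insurance premium: $77.33
Union dues: $98.25
Total deductions = $33.17 + $11.76 + $72.54 + $24.18 + $77.33 + $98.25 = $317.23
Net pay = $1,208.93 − $317.23 = $891.70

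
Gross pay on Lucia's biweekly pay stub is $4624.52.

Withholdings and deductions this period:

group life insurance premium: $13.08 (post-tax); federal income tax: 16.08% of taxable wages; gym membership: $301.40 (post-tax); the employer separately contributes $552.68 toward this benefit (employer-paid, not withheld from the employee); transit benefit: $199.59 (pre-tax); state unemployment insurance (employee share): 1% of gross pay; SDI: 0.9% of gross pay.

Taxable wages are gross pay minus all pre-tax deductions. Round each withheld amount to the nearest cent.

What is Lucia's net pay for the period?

Transit benefit: $199.59
Taxable wages = $4624.52 − $199.59 = $4424.93
Federal income tax: $4424.93 × 0.1608 = $711.53
SDI: $4624.52 × 0.009 = $41.62
State unemployment insurance (employee share): $4624.52 × 0.01 = $46.25
Group life insurance premium: $13.08
Gym membership: $301.40
(Employer's $552.68 toward gym membership is not withheld from the employee.)
Total deductions = $199.59 + $711.53 + $41.62 + $46.25 + $13.08 + $301.40 = $1313.47
Net pay = $4624.52 − $1313.47 = $3311.05

$3311.05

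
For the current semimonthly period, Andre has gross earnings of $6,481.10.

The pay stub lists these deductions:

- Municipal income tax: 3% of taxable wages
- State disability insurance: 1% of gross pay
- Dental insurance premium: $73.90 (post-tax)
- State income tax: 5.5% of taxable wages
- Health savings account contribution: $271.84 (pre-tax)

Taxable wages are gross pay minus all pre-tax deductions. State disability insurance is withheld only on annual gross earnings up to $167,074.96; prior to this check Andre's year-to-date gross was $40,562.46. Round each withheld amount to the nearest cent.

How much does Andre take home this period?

$5,542.76

Health savings account contribution: $271.84
Taxable wages = $6,481.10 − $271.84 = $6,209.26
Municipal income tax: $6,209.26 × 0.03 = $186.28
State income tax: $6,209.26 × 0.055 = $341.51
State disability insurance: cap not yet reached, full $6,481.10 is subject → $6,481.10 × 0.01 = $64.81
Dental insurance premium: $73.90
Total deductions = $271.84 + $186.28 + $341.51 + $64.81 + $73.90 = $938.34
Net pay = $6,481.10 − $938.34 = $5,542.76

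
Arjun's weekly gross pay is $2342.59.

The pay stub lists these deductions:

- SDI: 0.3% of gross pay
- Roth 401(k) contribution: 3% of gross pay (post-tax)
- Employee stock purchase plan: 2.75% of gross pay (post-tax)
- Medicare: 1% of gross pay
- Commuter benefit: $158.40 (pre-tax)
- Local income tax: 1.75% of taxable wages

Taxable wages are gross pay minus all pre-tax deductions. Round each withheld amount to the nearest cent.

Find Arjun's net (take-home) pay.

$1980.81

Commuter benefit: $158.40
Taxable wages = $2342.59 − $158.40 = $2184.19
Local income tax: $2184.19 × 0.0175 = $38.22
SDI: $2342.59 × 0.003 = $7.03
Medicare: $2342.59 × 0.01 = $23.43
Employee stock purchase plan: $2342.59 × 0.0275 = $64.42
Roth 401(k) contribution: $2342.59 × 0.03 = $70.28
Total deductions = $158.40 + $38.22 + $7.03 + $23.43 + $64.42 + $70.28 = $361.78
Net pay = $2342.59 − $361.78 = $1980.81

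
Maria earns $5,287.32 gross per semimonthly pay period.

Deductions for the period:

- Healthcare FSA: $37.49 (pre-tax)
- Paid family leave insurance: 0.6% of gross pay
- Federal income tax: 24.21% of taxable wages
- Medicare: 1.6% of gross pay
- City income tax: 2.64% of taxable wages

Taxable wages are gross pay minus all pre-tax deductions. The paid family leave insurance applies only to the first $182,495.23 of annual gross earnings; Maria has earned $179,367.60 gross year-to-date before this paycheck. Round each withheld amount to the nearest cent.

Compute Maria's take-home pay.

Healthcare FSA: $37.49
Taxable wages = $5,287.32 − $37.49 = $5,249.83
City income tax: $5,249.83 × 0.0264 = $138.60
Federal income tax: $5,249.83 × 0.2421 = $1,270.98
Paid family leave insurance: only $182,495.23 − $179,367.60 = $3,127.63 of this check is subject → $3,127.63 × 0.006 = $18.77
Medicare: $5,287.32 × 0.016 = $84.60
Total deductions = $37.49 + $138.60 + $1,270.98 + $18.77 + $84.60 = $1,550.44
Net pay = $5,287.32 − $1,550.44 = $3,736.88

$3,736.88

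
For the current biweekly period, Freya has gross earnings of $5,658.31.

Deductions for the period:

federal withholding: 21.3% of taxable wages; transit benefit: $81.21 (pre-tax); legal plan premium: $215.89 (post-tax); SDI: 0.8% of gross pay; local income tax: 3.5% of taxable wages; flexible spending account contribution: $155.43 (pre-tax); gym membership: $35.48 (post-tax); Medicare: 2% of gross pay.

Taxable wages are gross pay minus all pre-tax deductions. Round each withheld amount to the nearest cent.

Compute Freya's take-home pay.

$3,667.28

Transit benefit: $81.21
Flexible spending account contribution: $155.43
Pre-tax total = $81.21 + $155.43 = $236.64
Taxable wages = $5,658.31 − $236.64 = $5,421.67
Local income tax: $5,421.67 × 0.035 = $189.76
Federal withholding: $5,421.67 × 0.213 = $1,154.82
SDI: $5,658.31 × 0.008 = $45.27
Medicare: $5,658.31 × 0.02 = $113.17
Gym membership: $35.48
Legal plan premium: $215.89
Total deductions = $81.21 + $155.43 + $189.76 + $1,154.82 + $45.27 + $113.17 + $35.48 + $215.89 = $1,991.03
Net pay = $5,658.31 − $1,991.03 = $3,667.28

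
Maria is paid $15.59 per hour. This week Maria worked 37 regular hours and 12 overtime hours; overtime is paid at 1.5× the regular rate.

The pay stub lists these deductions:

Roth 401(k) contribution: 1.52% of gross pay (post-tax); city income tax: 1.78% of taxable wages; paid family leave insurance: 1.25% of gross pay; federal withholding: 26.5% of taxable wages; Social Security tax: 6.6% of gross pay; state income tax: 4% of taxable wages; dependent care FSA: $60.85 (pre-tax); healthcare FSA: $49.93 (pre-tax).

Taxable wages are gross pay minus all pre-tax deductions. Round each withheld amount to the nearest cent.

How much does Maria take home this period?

$425.30

Regular pay: 37 × $15.59 = $576.83
Overtime pay: 12 × $15.59 × 1.5 = $280.62
Gross pay = $576.83 + $280.62 = $857.45
Healthcare FSA: $49.93
Dependent care FSA: $60.85
Pre-tax total = $49.93 + $60.85 = $110.78
Taxable wages = $857.45 − $110.78 = $746.67
Federal withholding: $746.67 × 0.265 = $197.87
State income tax: $746.67 × 0.04 = $29.87
City income tax: $746.67 × 0.0178 = $13.29
Social Security tax: $857.45 × 0.066 = $56.59
Paid family leave insurance: $857.45 × 0.0125 = $10.72
Roth 401(k) contribution: $857.45 × 0.0152 = $13.03
Total deductions = $49.93 + $60.85 + $197.87 + $29.87 + $13.29 + $56.59 + $10.72 + $13.03 = $432.15
Net pay = $857.45 − $432.15 = $425.30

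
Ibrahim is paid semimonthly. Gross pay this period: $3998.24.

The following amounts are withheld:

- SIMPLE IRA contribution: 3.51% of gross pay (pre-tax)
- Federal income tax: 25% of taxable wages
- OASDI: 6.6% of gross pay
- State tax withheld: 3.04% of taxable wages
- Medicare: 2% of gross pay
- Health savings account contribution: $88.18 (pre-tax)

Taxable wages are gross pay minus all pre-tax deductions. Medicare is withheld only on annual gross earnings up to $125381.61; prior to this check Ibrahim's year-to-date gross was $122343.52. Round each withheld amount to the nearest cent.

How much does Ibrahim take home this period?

$2388.05

SIMPLE IRA contribution: $3998.24 × 0.0351 = $140.34
Health savings account contribution: $88.18
Pre-tax total = $140.34 + $88.18 = $228.52
Taxable wages = $3998.24 − $228.52 = $3769.72
State tax withheld: $3769.72 × 0.0304 = $114.60
Federal income tax: $3769.72 × 0.25 = $942.43
Medicare: only $125381.61 − $122343.52 = $3038.09 of this check is subject → $3038.09 × 0.02 = $60.76
OASDI: $3998.24 × 0.066 = $263.88
Total deductions = $140.34 + $88.18 + $114.60 + $942.43 + $60.76 + $263.88 = $1610.19
Net pay = $3998.24 − $1610.19 = $2388.05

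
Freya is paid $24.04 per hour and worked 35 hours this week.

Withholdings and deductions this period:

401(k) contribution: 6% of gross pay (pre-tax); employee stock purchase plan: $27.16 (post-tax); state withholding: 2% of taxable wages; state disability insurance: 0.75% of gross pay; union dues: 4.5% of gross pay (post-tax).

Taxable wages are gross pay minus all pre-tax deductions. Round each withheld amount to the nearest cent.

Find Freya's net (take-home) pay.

$703.77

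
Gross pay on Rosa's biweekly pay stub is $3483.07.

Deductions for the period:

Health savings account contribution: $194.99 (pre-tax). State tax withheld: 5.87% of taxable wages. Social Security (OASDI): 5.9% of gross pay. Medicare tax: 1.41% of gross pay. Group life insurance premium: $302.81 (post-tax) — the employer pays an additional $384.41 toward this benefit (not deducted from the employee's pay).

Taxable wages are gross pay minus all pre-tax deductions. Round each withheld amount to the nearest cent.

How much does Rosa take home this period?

$2537.65

Health savings account contribution: $194.99
Taxable wages = $3483.07 − $194.99 = $3288.08
State tax withheld: $3288.08 × 0.0587 = $193.01
Social Security (OASDI): $3483.07 × 0.059 = $205.50
Medicare tax: $3483.07 × 0.0141 = $49.11
Group life insurance premium: $302.81
(Employer's $384.41 toward group life insurance premium is not withheld from the employee.)
Total deductions = $194.99 + $193.01 + $205.50 + $49.11 + $302.81 = $945.42
Net pay = $3483.07 − $945.42 = $2537.65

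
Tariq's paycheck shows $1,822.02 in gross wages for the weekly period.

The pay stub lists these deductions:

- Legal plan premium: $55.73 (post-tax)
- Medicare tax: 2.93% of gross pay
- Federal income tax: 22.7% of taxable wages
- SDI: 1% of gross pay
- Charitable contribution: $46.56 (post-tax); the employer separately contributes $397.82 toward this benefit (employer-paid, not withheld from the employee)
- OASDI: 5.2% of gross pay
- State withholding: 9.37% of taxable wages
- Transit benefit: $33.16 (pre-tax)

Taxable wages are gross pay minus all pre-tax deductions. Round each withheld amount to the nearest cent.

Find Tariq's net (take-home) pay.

$946.52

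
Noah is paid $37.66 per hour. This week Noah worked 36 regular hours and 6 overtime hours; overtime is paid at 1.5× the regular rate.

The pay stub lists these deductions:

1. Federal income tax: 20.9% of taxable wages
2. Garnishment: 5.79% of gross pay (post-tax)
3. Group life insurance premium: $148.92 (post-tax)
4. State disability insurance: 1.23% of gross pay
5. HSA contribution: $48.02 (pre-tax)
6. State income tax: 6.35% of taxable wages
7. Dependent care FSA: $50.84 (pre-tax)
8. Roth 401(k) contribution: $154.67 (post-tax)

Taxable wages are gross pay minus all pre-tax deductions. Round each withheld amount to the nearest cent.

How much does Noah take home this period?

Regular pay: 36 × $37.66 = $1355.76
Overtime pay: 6 × $37.66 × 1.5 = $338.94
Gross pay = $1355.76 + $338.94 = $1694.70
Dependent care FSA: $50.84
HSA contribution: $48.02
Pre-tax total = $50.84 + $48.02 = $98.86
Taxable wages = $1694.70 − $98.86 = $1595.84
State income tax: $1595.84 × 0.0635 = $101.34
Federal income tax: $1595.84 × 0.209 = $333.53
State disability insurance: $1694.70 × 0.0123 = $20.84
Roth 401(k) contribution: $154.67
Garnishment: $1694.70 × 0.0579 = $98.12
Group life insurance premium: $148.92
Total deductions = $50.84 + $48.02 + $101.34 + $333.53 + $20.84 + $154.67 + $98.12 + $148.92 = $956.28
Net pay = $1694.70 − $956.28 = $738.42

$738.42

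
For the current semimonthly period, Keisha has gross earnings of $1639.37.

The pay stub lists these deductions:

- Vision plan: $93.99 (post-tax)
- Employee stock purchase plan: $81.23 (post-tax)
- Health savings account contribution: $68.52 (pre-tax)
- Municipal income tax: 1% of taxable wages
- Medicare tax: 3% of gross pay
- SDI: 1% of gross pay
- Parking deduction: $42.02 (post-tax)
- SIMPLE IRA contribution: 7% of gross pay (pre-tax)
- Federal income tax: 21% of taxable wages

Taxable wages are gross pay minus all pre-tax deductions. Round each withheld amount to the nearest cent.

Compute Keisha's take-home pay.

$852.94

SIMPLE IRA contribution: $1639.37 × 0.07 = $114.76
Health savings account contribution: $68.52
Pre-tax total = $114.76 + $68.52 = $183.28
Taxable wages = $1639.37 − $183.28 = $1456.09
Municipal income tax: $1456.09 × 0.01 = $14.56
Federal income tax: $1456.09 × 0.21 = $305.78
Medicare tax: $1639.37 × 0.03 = $49.18
SDI: $1639.37 × 0.01 = $16.39
Parking deduction: $42.02
Vision plan: $93.99
Employee stock purchase plan: $81.23
Total deductions = $114.76 + $68.52 + $14.56 + $305.78 + $49.18 + $16.39 + $42.02 + $93.99 + $81.23 = $786.43
Net pay = $1639.37 − $786.43 = $852.94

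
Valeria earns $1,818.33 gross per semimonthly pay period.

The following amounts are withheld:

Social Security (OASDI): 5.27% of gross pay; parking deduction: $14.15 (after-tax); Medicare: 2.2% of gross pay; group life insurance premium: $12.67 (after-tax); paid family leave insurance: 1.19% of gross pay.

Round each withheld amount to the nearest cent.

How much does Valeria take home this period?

$1,634.04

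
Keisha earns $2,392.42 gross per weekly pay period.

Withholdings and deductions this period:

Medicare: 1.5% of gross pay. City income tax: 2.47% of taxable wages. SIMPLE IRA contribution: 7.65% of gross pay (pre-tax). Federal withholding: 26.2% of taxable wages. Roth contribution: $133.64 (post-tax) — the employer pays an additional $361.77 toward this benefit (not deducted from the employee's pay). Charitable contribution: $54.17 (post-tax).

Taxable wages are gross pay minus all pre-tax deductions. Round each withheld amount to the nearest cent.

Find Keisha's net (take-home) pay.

$1,352.27

SIMPLE IRA contribution: $2,392.42 × 0.0765 = $183.02
Taxable wages = $2,392.42 − $183.02 = $2,209.40
City income tax: $2,209.40 × 0.0247 = $54.57
Federal withholding: $2,209.40 × 0.262 = $578.86
Medicare: $2,392.42 × 0.015 = $35.89
Roth contribution: $133.64
Charitable contribution: $54.17
(Employer's $361.77 toward Roth contribution is not withheld from the employee.)
Total deductions = $183.02 + $54.57 + $578.86 + $35.89 + $133.64 + $54.17 = $1,040.15
Net pay = $2,392.42 − $1,040.15 = $1,352.27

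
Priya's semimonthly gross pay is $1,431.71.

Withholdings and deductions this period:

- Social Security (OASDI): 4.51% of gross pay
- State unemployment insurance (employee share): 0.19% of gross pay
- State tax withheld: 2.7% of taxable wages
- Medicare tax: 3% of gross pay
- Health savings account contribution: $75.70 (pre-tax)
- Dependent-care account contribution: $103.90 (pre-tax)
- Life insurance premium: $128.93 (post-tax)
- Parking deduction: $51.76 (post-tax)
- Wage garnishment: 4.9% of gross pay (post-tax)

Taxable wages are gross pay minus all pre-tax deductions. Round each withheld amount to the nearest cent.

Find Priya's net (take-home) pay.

$857.22

Dependent-care account contribution: $103.90
Health savings account contribution: $75.70
Pre-tax total = $103.90 + $75.70 = $179.60
Taxable wages = $1,431.71 − $179.60 = $1,252.11
State tax withheld: $1,252.11 × 0.027 = $33.81
Medicare tax: $1,431.71 × 0.03 = $42.95
Social Security (OASDI): $1,431.71 × 0.0451 = $64.57
State unemployment insurance (employee share): $1,431.71 × 0.0019 = $2.72
Wage garnishment: $1,431.71 × 0.049 = $70.15
Parking deduction: $51.76
Life insurance premium: $128.93
Total deductions = $103.90 + $75.70 + $33.81 + $42.95 + $64.57 + $2.72 + $70.15 + $51.76 + $128.93 = $574.49
Net pay = $1,431.71 − $574.49 = $857.22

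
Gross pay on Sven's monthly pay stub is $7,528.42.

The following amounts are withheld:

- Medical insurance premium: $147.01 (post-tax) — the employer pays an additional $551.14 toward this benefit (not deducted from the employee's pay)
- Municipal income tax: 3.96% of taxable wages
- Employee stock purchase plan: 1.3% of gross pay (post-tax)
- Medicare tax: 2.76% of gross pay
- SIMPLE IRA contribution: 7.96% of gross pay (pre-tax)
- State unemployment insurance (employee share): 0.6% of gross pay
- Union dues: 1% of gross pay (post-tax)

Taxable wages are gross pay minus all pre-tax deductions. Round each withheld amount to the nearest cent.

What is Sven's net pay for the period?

$6,081.66

SIMPLE IRA contribution: $7,528.42 × 0.0796 = $599.26
Taxable wages = $7,528.42 − $599.26 = $6,929.16
Municipal income tax: $6,929.16 × 0.0396 = $274.39
State unemployment insurance (employee share): $7,528.42 × 0.006 = $45.17
Medicare tax: $7,528.42 × 0.0276 = $207.78
Employee stock purchase plan: $7,528.42 × 0.013 = $97.87
Union dues: $7,528.42 × 0.01 = $75.28
Medical insurance premium: $147.01
(Employer's $551.14 toward medical insurance premium is not withheld from the employee.)
Total deductions = $599.26 + $274.39 + $45.17 + $207.78 + $97.87 + $75.28 + $147.01 = $1,446.76
Net pay = $7,528.42 − $1,446.76 = $6,081.66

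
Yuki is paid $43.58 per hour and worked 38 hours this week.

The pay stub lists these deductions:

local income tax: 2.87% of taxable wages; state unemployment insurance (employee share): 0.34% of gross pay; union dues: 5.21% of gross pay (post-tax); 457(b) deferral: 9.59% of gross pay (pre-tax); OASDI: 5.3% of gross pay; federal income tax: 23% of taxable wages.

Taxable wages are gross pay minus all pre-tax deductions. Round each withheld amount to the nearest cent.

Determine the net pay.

$930.22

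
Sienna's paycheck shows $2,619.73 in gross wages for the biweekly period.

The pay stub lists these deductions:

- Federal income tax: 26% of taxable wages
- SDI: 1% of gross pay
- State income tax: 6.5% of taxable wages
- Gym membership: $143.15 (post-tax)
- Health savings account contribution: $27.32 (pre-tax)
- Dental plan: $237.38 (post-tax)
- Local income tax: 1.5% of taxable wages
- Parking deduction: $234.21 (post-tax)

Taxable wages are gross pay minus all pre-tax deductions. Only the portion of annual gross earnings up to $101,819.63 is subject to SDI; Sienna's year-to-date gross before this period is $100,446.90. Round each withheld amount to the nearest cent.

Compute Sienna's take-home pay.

Health savings account contribution: $27.32
Taxable wages = $2,619.73 − $27.32 = $2,592.41
State income tax: $2,592.41 × 0.065 = $168.51
Local income tax: $2,592.41 × 0.015 = $38.89
Federal income tax: $2,592.41 × 0.26 = $674.03
SDI: only $101,819.63 − $100,446.90 = $1,372.73 of this check is subject → $1,372.73 × 0.01 = $13.73
Parking deduction: $234.21
Dental plan: $237.38
Gym membership: $143.15
Total deductions = $27.32 + $168.51 + $38.89 + $674.03 + $13.73 + $234.21 + $237.38 + $143.15 = $1,537.22
Net pay = $2,619.73 − $1,537.22 = $1,082.51

$1,082.51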